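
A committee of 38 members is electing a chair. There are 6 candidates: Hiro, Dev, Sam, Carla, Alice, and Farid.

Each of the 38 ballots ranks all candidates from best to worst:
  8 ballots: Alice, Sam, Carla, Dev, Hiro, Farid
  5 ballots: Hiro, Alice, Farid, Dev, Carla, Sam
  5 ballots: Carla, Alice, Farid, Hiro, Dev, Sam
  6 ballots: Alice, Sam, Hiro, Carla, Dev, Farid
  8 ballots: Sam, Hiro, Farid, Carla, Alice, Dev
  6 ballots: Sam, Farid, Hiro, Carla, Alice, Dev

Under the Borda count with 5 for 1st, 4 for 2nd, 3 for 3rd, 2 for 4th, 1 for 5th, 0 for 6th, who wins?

Sam

Hiro: 8×1 + 5×5 + 5×2 + 6×3 + 8×4 + 6×3 = 111
Dev: 8×2 + 5×2 + 5×1 + 6×1 + 8×0 + 6×0 = 37
Sam: 8×4 + 5×0 + 5×0 + 6×4 + 8×5 + 6×5 = 126
Carla: 8×3 + 5×1 + 5×5 + 6×2 + 8×2 + 6×2 = 94
Alice: 8×5 + 5×4 + 5×4 + 6×5 + 8×1 + 6×1 = 124
Farid: 8×0 + 5×3 + 5×3 + 6×0 + 8×3 + 6×4 = 78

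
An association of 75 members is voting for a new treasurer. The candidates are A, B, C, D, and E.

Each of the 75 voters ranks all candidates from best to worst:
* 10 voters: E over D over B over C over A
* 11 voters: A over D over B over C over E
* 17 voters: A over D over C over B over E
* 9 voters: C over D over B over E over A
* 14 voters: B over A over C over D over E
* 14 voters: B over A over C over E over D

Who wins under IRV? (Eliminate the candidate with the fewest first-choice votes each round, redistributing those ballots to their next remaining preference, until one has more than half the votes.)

Round 1: A 28, B 28, C 9, D 0, E 10. D eliminated.
Round 2: A 28, B 28, C 9, E 10. C eliminated.
Round 3: A 28, B 37, E 10. E eliminated.
Round 4: A 28, B 47. B has a majority (≥38).

B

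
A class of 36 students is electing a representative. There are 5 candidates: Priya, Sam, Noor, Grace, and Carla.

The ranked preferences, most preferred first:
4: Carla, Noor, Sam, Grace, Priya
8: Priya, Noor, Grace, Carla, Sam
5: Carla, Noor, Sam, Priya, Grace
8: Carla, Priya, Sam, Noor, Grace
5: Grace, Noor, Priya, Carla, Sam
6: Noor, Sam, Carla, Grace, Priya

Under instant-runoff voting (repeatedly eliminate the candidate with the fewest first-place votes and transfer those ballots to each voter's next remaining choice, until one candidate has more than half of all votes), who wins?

Noor

Round 1: Priya 8, Sam 0, Noor 6, Grace 5, Carla 17. Sam eliminated.
Round 2: Priya 8, Noor 6, Grace 5, Carla 17. Grace eliminated.
Round 3: Priya 8, Noor 11, Carla 17. Priya eliminated.
Round 4: Noor 19, Carla 17. Noor has a majority (≥19).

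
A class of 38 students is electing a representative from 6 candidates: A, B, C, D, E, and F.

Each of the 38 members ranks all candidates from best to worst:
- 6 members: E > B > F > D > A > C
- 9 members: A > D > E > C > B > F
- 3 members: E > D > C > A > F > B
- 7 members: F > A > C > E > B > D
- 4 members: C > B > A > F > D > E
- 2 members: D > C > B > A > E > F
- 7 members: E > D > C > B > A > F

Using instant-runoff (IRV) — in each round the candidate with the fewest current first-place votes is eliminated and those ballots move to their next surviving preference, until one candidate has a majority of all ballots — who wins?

Round 1: A 9, B 0, C 4, D 2, E 16, F 7. B eliminated.
Round 2: A 9, C 4, D 2, E 16, F 7. D eliminated.
Round 3: A 9, C 6, E 16, F 7. C eliminated.
Round 4: A 15, E 16, F 7. F eliminated.
Round 5: A 22, E 16. A has a majority (≥20).

A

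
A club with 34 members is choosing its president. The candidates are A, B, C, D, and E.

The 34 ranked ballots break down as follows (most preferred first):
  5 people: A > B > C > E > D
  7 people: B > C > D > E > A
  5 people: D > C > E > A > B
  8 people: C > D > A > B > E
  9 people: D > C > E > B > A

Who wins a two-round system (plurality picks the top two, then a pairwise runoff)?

C

Round 1 first-place votes: A 5, B 7, C 8, D 14, E 0. D and C advance.
Runoff: D is ranked above C on 14 ballots, C above D on 20.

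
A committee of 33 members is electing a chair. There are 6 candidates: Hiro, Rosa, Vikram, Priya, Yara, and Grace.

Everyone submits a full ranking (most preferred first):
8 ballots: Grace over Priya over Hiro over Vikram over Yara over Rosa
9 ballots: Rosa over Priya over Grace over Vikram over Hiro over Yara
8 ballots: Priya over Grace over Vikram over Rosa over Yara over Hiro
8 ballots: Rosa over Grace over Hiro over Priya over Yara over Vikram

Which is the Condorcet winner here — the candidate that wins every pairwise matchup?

Rosa vs Hiro: 25–8
Rosa vs Vikram: 17–16
Rosa vs Priya: 17–16
Rosa vs Yara: 25–8
Rosa vs Grace: 17–16
Rosa beats every other candidate.

Rosa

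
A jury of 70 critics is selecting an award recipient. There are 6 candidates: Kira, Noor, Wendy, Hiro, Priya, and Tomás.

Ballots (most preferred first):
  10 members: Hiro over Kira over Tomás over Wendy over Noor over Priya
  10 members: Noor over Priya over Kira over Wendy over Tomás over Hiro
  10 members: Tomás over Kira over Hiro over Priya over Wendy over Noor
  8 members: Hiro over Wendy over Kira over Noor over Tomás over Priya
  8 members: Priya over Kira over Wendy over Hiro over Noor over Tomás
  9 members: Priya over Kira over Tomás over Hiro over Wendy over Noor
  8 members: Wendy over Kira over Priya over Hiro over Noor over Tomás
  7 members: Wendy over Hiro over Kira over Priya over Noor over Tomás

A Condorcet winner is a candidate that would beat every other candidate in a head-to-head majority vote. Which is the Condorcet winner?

Kira vs Noor: 60–10
Kira vs Wendy: 47–23
Kira vs Hiro: 45–25
Kira vs Priya: 43–27
Kira vs Tomás: 60–10
Kira beats every other candidate.

Kira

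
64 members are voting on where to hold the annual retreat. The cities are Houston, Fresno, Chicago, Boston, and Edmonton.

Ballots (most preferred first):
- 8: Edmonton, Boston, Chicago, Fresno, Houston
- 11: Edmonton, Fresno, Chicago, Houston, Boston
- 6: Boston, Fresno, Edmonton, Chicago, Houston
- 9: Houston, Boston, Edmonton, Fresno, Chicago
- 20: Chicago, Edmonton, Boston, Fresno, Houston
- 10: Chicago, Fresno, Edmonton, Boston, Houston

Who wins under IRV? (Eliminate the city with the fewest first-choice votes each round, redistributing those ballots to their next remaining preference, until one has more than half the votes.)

Edmonton

Round 1: Houston 9, Fresno 0, Chicago 30, Boston 6, Edmonton 19. Fresno eliminated.
Round 2: Houston 9, Chicago 30, Boston 6, Edmonton 19. Boston eliminated.
Round 3: Houston 9, Chicago 30, Edmonton 25. Houston eliminated.
Round 4: Chicago 30, Edmonton 34. Edmonton has a majority (≥33).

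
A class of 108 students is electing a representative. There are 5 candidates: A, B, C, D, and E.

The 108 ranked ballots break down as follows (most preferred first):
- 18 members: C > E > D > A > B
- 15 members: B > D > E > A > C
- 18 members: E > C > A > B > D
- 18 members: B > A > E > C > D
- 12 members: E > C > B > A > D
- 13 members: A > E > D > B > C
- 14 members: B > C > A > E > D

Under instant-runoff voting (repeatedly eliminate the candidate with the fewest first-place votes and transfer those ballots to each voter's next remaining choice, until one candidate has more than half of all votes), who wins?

E

Round 1: A 13, B 47, C 18, D 0, E 30. D eliminated.
Round 2: A 13, B 47, C 18, E 30. A eliminated.
Round 3: B 47, C 18, E 43. C eliminated.
Round 4: B 47, E 61. E has a majority (≥55).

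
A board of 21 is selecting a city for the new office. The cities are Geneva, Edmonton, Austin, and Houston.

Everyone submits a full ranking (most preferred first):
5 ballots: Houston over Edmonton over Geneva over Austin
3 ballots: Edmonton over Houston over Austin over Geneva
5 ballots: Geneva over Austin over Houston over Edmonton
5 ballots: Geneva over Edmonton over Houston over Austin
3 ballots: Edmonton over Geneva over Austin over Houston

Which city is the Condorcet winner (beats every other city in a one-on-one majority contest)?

Edmonton vs Geneva: 11–10
Edmonton vs Austin: 16–5
Edmonton vs Houston: 11–10
Edmonton beats every other city.

Edmonton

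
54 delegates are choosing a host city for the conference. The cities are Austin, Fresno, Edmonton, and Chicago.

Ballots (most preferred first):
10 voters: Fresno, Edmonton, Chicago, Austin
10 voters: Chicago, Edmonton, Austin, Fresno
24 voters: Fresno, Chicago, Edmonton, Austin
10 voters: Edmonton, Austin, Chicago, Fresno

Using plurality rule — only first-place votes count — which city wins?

First-place votes: Austin 0, Fresno 34, Edmonton 10, Chicago 10.

Fresno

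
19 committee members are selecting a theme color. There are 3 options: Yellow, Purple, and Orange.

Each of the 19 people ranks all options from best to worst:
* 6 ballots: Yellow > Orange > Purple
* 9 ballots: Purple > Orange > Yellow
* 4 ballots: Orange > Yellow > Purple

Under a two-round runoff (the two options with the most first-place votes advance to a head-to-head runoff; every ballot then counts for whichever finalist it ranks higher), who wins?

Round 1 first-place votes: Yellow 6, Purple 9, Orange 4. Purple and Yellow advance.
Runoff: Purple is ranked above Yellow on 9 ballots, Yellow above Purple on 10.

Yellow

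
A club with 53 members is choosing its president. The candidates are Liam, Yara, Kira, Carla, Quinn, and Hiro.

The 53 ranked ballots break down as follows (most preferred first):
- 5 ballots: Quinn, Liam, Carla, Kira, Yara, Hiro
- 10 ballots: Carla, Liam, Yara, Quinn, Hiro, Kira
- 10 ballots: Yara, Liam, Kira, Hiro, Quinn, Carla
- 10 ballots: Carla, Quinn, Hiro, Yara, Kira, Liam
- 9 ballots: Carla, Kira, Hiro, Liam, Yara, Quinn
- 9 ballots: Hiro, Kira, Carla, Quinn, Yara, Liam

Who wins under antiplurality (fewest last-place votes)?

Yara

Last-place votes: Liam 19, Yara 0, Kira 10, Carla 10, Quinn 9, Hiro 5.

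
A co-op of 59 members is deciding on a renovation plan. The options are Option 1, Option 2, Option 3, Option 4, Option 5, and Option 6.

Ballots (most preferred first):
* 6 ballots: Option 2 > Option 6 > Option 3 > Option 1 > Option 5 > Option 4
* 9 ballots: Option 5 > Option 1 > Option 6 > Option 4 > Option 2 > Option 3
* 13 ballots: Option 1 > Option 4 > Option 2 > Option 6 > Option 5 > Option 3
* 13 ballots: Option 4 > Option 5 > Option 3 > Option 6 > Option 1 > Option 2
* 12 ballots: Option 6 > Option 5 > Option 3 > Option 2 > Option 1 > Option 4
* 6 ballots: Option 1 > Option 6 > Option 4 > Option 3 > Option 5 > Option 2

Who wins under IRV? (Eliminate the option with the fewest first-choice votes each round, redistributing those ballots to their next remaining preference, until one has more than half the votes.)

Option 6

Round 1: Option 1 19, Option 2 6, Option 3 0, Option 4 13, Option 5 9, Option 6 12. Option 3 eliminated.
Round 2: Option 1 19, Option 2 6, Option 4 13, Option 5 9, Option 6 12. Option 2 eliminated.
Round 3: Option 1 19, Option 4 13, Option 5 9, Option 6 18. Option 5 eliminated.
Round 4: Option 1 28, Option 4 13, Option 6 18. Option 4 eliminated.
Round 5: Option 1 28, Option 6 31. Option 6 has a majority (≥30).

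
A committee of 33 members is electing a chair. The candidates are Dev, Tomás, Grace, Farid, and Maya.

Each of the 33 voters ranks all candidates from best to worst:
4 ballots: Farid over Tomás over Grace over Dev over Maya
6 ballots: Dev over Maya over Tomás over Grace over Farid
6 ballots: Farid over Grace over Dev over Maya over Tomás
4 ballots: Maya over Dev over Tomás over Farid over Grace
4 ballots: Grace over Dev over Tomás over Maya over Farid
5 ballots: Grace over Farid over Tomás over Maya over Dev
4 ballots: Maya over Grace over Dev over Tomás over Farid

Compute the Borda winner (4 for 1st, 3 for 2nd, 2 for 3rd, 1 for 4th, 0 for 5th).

Grace

Dev: 4×1 + 6×4 + 6×2 + 4×3 + 4×3 + 5×0 + 4×2 = 72
Tomás: 4×3 + 6×2 + 6×0 + 4×2 + 4×2 + 5×2 + 4×1 = 54
Grace: 4×2 + 6×1 + 6×3 + 4×0 + 4×4 + 5×4 + 4×3 = 80
Farid: 4×4 + 6×0 + 6×4 + 4×1 + 4×0 + 5×3 + 4×0 = 59
Maya: 4×0 + 6×3 + 6×1 + 4×4 + 4×1 + 5×1 + 4×4 = 65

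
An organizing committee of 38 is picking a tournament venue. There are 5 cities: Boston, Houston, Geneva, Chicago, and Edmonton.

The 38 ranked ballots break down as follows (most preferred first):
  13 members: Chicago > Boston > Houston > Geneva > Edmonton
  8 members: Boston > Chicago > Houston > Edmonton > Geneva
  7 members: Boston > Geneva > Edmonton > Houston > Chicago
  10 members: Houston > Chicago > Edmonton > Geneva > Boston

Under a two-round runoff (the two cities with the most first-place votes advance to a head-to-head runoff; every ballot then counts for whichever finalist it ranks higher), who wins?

Round 1 first-place votes: Boston 15, Houston 10, Geneva 0, Chicago 13, Edmonton 0. Boston and Chicago advance.
Runoff: Boston is ranked above Chicago on 15 ballots, Chicago above Boston on 23.

Chicago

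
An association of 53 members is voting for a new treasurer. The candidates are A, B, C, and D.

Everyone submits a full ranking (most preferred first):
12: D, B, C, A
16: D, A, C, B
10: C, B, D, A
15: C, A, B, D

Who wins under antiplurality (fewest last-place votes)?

C

Last-place votes: A 22, B 16, C 0, D 15.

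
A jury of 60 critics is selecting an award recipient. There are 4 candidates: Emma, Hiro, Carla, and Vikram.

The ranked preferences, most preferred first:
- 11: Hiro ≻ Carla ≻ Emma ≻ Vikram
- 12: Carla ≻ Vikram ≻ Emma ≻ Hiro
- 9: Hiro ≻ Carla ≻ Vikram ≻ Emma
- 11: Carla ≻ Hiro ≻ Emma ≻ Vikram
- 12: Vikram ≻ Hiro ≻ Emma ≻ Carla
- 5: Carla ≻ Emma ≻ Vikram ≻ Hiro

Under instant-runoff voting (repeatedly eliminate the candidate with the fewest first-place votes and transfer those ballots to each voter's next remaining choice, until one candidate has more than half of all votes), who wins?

Round 1: Emma 0, Hiro 20, Carla 28, Vikram 12. Emma eliminated.
Round 2: Hiro 20, Carla 28, Vikram 12. Vikram eliminated.
Round 3: Hiro 32, Carla 28. Hiro has a majority (≥31).

Hiro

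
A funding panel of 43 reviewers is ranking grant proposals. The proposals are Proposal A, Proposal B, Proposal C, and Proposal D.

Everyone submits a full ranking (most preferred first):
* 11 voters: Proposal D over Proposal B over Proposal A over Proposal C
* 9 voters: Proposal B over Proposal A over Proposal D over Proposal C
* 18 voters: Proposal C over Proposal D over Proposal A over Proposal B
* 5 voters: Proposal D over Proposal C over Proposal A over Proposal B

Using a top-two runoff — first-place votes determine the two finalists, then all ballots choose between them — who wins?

Round 1 first-place votes: Proposal A 0, Proposal B 9, Proposal C 18, Proposal D 16. Proposal C and Proposal D advance.
Runoff: Proposal C is ranked above Proposal D on 18 ballots, Proposal D above Proposal C on 25.

Proposal D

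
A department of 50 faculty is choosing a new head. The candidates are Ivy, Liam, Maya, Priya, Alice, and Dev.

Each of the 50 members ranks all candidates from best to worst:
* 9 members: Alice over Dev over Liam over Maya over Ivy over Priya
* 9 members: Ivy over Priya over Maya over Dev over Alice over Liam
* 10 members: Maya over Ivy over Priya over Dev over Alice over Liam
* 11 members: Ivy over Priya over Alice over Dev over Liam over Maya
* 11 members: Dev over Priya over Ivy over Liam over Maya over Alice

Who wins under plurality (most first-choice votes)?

First-place votes: Ivy 20, Liam 0, Maya 10, Priya 0, Alice 9, Dev 11.

Ivy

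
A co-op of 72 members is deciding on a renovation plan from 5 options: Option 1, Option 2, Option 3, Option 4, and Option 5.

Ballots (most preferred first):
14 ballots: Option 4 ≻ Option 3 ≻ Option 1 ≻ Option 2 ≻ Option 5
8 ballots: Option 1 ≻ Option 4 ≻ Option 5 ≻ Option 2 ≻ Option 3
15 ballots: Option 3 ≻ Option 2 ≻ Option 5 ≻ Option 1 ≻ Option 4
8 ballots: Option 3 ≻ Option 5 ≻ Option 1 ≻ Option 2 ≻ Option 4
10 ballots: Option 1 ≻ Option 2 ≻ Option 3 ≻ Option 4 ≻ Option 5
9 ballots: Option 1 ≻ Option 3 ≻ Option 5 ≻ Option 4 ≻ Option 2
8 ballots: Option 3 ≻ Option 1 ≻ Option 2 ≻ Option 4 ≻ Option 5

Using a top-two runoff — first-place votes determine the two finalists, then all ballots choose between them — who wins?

Round 1 first-place votes: Option 1 27, Option 2 0, Option 3 31, Option 4 14, Option 5 0. Option 3 and Option 1 advance.
Runoff: Option 3 is ranked above Option 1 on 45 ballots, Option 1 above Option 3 on 27.

Option 3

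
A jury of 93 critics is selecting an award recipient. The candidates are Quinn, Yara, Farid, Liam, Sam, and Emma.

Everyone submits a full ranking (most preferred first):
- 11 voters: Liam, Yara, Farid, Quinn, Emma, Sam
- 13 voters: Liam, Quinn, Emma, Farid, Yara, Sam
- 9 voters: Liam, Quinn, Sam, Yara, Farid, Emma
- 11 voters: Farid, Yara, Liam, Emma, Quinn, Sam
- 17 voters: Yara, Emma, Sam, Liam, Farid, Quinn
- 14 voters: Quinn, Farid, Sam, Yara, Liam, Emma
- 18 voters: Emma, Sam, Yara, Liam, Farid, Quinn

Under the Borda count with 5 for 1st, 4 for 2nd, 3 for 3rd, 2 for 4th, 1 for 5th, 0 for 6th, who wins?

Yara

Quinn: 11×2 + 13×4 + 9×4 + 11×1 + 17×0 + 14×5 + 18×0 = 191
Yara: 11×4 + 13×1 + 9×2 + 11×4 + 17×5 + 14×2 + 18×3 = 286
Farid: 11×3 + 13×2 + 9×1 + 11×5 + 17×1 + 14×4 + 18×1 = 214
Liam: 11×5 + 13×5 + 9×5 + 11×3 + 17×2 + 14×1 + 18×2 = 282
Sam: 11×0 + 13×0 + 9×3 + 11×0 + 17×3 + 14×3 + 18×4 = 192
Emma: 11×1 + 13×3 + 9×0 + 11×2 + 17×4 + 14×0 + 18×5 = 230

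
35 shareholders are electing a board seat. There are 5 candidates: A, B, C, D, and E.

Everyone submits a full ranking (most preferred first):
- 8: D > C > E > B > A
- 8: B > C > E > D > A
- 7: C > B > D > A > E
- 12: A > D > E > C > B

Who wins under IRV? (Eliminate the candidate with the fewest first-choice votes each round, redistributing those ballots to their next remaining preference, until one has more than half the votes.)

Round 1: A 12, B 8, C 7, D 8, E 0. E eliminated.
Round 2: A 12, B 8, C 7, D 8. C eliminated.
Round 3: A 12, B 15, D 8. D eliminated.
Round 4: A 12, B 23. B has a majority (≥18).

B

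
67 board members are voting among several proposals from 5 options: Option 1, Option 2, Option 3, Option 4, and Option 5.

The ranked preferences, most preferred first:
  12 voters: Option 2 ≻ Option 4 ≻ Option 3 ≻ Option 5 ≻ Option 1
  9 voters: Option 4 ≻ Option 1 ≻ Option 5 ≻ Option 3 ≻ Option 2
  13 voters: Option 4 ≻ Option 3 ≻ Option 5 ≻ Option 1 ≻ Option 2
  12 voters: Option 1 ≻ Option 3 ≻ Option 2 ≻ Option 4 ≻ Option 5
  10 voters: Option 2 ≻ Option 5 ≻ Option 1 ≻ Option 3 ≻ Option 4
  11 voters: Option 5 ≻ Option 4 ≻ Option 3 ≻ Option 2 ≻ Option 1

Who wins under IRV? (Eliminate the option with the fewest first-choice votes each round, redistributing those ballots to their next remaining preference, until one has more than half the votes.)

Round 1: Option 1 12, Option 2 22, Option 3 0, Option 4 22, Option 5 11. Option 3 eliminated.
Round 2: Option 1 12, Option 2 22, Option 4 22, Option 5 11. Option 5 eliminated.
Round 3: Option 1 12, Option 2 22, Option 4 33. Option 1 eliminated.
Round 4: Option 2 34, Option 4 33. Option 2 has a majority (≥34).

Option 2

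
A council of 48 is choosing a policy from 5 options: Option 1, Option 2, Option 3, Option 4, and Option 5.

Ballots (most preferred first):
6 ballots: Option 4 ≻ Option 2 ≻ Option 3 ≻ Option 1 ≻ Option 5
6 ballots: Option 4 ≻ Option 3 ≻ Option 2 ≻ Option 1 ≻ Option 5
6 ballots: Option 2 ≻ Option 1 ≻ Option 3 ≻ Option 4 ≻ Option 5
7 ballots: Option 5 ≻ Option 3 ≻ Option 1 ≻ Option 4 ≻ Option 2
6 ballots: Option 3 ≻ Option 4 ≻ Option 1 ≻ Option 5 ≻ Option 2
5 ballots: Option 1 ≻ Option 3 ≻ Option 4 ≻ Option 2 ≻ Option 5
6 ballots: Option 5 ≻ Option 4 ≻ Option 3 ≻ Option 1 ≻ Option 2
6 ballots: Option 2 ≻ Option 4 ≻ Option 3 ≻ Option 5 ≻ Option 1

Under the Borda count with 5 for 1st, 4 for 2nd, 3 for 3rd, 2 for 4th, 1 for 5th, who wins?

Option 3

Option 1: 6×2 + 6×2 + 6×4 + 7×3 + 6×3 + 5×5 + 6×2 + 6×1 = 130
Option 2: 6×4 + 6×3 + 6×5 + 7×1 + 6×1 + 5×2 + 6×1 + 6×5 = 131
Option 3: 6×3 + 6×4 + 6×3 + 7×4 + 6×5 + 5×4 + 6×3 + 6×3 = 174
Option 4: 6×5 + 6×5 + 6×2 + 7×2 + 6×4 + 5×3 + 6×4 + 6×4 = 173
Option 5: 6×1 + 6×1 + 6×1 + 7×5 + 6×2 + 5×1 + 6×5 + 6×2 = 112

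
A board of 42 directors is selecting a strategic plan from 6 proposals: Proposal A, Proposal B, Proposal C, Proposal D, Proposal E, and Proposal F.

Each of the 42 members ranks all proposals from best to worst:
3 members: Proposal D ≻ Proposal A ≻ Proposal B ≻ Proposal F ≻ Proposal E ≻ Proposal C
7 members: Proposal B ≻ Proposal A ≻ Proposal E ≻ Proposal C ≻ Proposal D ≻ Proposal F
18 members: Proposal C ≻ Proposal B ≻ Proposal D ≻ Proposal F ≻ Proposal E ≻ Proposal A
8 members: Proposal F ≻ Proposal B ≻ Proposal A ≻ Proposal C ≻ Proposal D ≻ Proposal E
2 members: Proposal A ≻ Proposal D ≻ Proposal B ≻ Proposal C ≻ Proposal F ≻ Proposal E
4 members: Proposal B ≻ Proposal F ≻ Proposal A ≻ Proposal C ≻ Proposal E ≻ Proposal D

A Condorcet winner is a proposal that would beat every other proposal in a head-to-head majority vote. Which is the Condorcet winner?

Proposal B vs Proposal A: 37–5
Proposal B vs Proposal C: 24–18
Proposal B vs Proposal D: 37–5
Proposal B vs Proposal E: 42–0
Proposal B vs Proposal F: 34–8
Proposal B beats every other proposal.

Proposal B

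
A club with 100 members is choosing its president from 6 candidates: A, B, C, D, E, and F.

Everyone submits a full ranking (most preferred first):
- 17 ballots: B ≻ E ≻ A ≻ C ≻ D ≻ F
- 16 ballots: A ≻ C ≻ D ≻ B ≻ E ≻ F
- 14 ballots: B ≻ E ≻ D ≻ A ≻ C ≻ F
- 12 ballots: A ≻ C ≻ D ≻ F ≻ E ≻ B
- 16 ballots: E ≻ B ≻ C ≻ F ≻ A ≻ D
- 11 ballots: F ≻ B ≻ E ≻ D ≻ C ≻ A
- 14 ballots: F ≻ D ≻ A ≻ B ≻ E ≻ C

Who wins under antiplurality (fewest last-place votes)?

Last-place votes: A 11, B 12, C 14, D 16, E 0, F 47.

E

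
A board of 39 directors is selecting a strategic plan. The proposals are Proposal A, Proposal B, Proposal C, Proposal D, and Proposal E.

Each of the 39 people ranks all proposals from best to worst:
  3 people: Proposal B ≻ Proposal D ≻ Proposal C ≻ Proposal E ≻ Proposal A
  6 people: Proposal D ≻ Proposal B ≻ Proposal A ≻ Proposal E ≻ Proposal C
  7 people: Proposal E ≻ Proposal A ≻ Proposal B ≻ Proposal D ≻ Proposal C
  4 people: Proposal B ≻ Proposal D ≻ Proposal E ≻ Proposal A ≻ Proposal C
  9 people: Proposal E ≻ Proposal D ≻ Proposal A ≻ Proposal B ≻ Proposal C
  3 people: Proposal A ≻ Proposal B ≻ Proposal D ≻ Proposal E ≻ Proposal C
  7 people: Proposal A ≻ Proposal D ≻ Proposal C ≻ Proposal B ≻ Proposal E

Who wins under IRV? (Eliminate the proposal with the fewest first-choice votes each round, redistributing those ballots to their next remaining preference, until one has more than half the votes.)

Round 1: Proposal A 10, Proposal B 7, Proposal C 0, Proposal D 6, Proposal E 16. Proposal C eliminated.
Round 2: Proposal A 10, Proposal B 7, Proposal D 6, Proposal E 16. Proposal D eliminated.
Round 3: Proposal A 10, Proposal B 13, Proposal E 16. Proposal A eliminated.
Round 4: Proposal B 23, Proposal E 16. Proposal B has a majority (≥20).

Proposal B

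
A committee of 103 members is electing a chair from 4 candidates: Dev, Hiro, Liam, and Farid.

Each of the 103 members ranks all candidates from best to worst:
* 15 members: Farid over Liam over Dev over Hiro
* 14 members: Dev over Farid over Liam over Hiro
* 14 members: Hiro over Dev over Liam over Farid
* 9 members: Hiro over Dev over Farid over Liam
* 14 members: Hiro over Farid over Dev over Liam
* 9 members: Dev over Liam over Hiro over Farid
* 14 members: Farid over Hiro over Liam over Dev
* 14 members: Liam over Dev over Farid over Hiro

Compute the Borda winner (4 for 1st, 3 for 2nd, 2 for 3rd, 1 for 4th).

Dev

Dev: 15×2 + 14×4 + 14×3 + 9×3 + 14×2 + 9×4 + 14×1 + 14×3 = 275
Hiro: 15×1 + 14×1 + 14×4 + 9×4 + 14×4 + 9×2 + 14×3 + 14×1 = 251
Liam: 15×3 + 14×2 + 14×2 + 9×1 + 14×1 + 9×3 + 14×2 + 14×4 = 235
Farid: 15×4 + 14×3 + 14×1 + 9×2 + 14×3 + 9×1 + 14×4 + 14×2 = 269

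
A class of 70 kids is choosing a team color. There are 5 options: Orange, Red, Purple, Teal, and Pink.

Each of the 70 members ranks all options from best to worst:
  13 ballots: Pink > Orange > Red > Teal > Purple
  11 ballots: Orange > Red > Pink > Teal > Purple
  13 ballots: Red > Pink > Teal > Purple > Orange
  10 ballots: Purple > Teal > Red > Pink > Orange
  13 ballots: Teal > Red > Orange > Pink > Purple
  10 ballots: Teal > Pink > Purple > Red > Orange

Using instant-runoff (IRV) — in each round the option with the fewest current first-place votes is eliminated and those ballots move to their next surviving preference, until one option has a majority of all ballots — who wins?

Round 1: Orange 11, Red 13, Purple 10, Teal 23, Pink 13. Purple eliminated.
Round 2: Orange 11, Red 13, Teal 33, Pink 13. Orange eliminated.
Round 3: Red 24, Teal 33, Pink 13. Pink eliminated.
Round 4: Red 37, Teal 33. Red has a majority (≥36).

Red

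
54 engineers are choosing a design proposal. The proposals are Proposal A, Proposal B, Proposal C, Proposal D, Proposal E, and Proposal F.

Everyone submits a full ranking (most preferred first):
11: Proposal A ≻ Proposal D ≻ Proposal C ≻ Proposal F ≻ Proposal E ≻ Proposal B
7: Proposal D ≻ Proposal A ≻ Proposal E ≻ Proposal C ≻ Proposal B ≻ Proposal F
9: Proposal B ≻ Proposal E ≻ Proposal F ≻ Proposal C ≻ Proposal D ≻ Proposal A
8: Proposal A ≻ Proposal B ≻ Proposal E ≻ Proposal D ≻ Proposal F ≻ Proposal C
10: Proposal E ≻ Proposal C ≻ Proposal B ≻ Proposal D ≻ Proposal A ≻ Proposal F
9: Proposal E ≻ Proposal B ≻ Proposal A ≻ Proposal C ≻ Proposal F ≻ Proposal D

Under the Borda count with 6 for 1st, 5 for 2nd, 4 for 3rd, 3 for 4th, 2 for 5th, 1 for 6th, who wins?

Proposal E

Proposal A: 11×6 + 7×5 + 9×1 + 8×6 + 10×2 + 9×4 = 214
Proposal B: 11×1 + 7×2 + 9×6 + 8×5 + 10×4 + 9×5 = 204
Proposal C: 11×4 + 7×3 + 9×3 + 8×1 + 10×5 + 9×3 = 177
Proposal D: 11×5 + 7×6 + 9×2 + 8×3 + 10×3 + 9×1 = 178
Proposal E: 11×2 + 7×4 + 9×5 + 8×4 + 10×6 + 9×6 = 241
Proposal F: 11×3 + 7×1 + 9×4 + 8×2 + 10×1 + 9×2 = 120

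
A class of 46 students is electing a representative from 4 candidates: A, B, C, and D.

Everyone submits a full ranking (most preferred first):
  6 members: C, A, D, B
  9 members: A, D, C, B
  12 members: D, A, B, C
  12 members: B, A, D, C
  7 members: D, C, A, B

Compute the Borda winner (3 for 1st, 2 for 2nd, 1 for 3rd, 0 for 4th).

A: 6×2 + 9×3 + 12×2 + 12×2 + 7×1 = 94
B: 6×0 + 9×0 + 12×1 + 12×3 + 7×0 = 48
C: 6×3 + 9×1 + 12×0 + 12×0 + 7×2 = 41
D: 6×1 + 9×2 + 12×3 + 12×1 + 7×3 = 93

A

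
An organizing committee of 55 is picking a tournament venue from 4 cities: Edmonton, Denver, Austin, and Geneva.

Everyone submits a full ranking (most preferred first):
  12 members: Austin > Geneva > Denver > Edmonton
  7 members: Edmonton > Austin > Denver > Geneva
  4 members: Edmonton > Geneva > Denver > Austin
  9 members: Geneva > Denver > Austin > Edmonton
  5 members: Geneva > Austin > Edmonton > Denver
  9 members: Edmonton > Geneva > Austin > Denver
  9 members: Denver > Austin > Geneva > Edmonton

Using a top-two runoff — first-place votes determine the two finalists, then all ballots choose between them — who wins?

Round 1 first-place votes: Edmonton 20, Denver 9, Austin 12, Geneva 14. Edmonton and Geneva advance.
Runoff: Edmonton is ranked above Geneva on 20 ballots, Geneva above Edmonton on 35.

Geneva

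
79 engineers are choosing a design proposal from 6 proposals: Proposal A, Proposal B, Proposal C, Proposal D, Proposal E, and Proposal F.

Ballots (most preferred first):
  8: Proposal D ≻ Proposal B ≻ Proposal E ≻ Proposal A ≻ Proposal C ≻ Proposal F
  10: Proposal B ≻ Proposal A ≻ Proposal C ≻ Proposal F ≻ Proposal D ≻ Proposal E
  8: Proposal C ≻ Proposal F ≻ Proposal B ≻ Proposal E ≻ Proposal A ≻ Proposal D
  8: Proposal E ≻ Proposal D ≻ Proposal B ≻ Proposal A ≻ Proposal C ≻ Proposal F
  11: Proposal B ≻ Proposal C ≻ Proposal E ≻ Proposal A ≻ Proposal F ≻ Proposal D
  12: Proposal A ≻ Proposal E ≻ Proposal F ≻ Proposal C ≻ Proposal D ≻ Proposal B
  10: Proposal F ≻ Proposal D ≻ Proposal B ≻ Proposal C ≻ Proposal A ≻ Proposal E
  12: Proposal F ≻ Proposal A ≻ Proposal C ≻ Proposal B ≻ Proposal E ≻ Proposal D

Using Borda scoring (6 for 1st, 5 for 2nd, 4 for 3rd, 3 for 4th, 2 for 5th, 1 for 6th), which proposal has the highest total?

Proposal A: 8×3 + 10×5 + 8×2 + 8×3 + 11×3 + 12×6 + 10×2 + 12×5 = 299
Proposal B: 8×5 + 10×6 + 8×4 + 8×4 + 11×6 + 12×1 + 10×4 + 12×3 = 318
Proposal C: 8×2 + 10×4 + 8×6 + 8×2 + 11×5 + 12×3 + 10×3 + 12×4 = 289
Proposal D: 8×6 + 10×2 + 8×1 + 8×5 + 11×1 + 12×2 + 10×5 + 12×1 = 213
Proposal E: 8×4 + 10×1 + 8×3 + 8×6 + 11×4 + 12×5 + 10×1 + 12×2 = 252
Proposal F: 8×1 + 10×3 + 8×5 + 8×1 + 11×2 + 12×4 + 10×6 + 12×6 = 288

Proposal B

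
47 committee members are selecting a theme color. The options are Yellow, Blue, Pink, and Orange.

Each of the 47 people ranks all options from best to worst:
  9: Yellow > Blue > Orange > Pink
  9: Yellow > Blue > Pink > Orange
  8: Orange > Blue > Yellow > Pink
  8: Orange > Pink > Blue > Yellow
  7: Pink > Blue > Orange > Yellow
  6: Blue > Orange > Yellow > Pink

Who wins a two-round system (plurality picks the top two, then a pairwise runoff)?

Orange

Round 1 first-place votes: Yellow 18, Blue 6, Pink 7, Orange 16. Yellow and Orange advance.
Runoff: Yellow is ranked above Orange on 18 ballots, Orange above Yellow on 29.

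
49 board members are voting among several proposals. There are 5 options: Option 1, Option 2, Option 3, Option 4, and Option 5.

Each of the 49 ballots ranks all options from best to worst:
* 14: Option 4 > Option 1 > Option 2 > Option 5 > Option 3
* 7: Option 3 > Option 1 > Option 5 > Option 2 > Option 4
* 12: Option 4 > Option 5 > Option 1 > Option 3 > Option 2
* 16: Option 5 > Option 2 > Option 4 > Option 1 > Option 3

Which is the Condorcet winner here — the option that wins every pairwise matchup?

Option 4

Option 4 vs Option 1: 42–7
Option 4 vs Option 2: 26–23
Option 4 vs Option 3: 42–7
Option 4 vs Option 5: 26–23
Option 4 beats every other option.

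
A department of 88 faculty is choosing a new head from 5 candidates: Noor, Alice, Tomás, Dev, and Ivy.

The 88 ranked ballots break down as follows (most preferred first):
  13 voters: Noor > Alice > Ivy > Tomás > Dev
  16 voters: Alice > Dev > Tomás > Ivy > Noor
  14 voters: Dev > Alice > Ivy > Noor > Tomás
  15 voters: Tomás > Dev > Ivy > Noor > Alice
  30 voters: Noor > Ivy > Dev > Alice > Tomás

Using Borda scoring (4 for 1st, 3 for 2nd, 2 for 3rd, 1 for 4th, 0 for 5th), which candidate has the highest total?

Dev

Noor: 13×4 + 16×0 + 14×1 + 15×1 + 30×4 = 201
Alice: 13×3 + 16×4 + 14×3 + 15×0 + 30×1 = 175
Tomás: 13×1 + 16×2 + 14×0 + 15×4 + 30×0 = 105
Dev: 13×0 + 16×3 + 14×4 + 15×3 + 30×2 = 209
Ivy: 13×2 + 16×1 + 14×2 + 15×2 + 30×3 = 190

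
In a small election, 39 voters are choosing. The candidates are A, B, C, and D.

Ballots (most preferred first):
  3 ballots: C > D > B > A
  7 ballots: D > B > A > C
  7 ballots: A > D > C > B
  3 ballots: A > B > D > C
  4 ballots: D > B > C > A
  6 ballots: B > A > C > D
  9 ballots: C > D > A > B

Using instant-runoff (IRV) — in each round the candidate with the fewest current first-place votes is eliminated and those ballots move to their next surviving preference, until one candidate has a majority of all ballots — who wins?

Round 1: A 10, B 6, C 12, D 11. B eliminated.
Round 2: A 16, C 12, D 11. D eliminated.
Round 3: A 23, C 16. A has a majority (≥20).

A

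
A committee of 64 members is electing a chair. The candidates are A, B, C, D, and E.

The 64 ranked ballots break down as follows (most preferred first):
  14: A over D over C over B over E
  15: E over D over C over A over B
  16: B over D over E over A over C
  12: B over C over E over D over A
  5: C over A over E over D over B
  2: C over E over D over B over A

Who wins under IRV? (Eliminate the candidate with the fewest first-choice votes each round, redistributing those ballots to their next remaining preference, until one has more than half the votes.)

Round 1: A 14, B 28, C 7, D 0, E 15. D eliminated.
Round 2: A 14, B 28, C 7, E 15. C eliminated.
Round 3: A 19, B 28, E 17. E eliminated.
Round 4: A 34, B 30. A has a majority (≥33).

A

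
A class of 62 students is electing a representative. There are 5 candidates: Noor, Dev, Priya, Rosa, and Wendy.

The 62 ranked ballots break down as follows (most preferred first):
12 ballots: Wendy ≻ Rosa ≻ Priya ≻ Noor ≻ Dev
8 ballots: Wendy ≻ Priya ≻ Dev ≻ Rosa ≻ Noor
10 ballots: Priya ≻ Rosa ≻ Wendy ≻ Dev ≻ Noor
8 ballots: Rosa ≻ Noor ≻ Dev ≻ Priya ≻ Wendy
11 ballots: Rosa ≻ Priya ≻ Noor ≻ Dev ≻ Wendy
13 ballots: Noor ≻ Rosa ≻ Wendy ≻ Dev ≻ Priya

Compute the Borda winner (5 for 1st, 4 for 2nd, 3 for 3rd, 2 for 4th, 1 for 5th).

Noor: 12×2 + 8×1 + 10×1 + 8×4 + 11×3 + 13×5 = 172
Dev: 12×1 + 8×3 + 10×2 + 8×3 + 11×2 + 13×2 = 128
Priya: 12×3 + 8×4 + 10×5 + 8×2 + 11×4 + 13×1 = 191
Rosa: 12×4 + 8×2 + 10×4 + 8×5 + 11×5 + 13×4 = 251
Wendy: 12×5 + 8×5 + 10×3 + 8×1 + 11×1 + 13×3 = 188

Rosa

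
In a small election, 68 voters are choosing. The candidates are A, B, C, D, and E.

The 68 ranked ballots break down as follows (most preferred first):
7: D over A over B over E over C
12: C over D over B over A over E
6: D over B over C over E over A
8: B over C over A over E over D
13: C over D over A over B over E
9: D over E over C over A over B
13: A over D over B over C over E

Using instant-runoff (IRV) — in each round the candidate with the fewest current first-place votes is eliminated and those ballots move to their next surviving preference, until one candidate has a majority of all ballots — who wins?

D

Round 1: A 13, B 8, C 25, D 22, E 0. E eliminated.
Round 2: A 13, B 8, C 25, D 22. B eliminated.
Round 3: A 13, C 33, D 22. A eliminated.
Round 4: C 33, D 35. D has a majority (≥35).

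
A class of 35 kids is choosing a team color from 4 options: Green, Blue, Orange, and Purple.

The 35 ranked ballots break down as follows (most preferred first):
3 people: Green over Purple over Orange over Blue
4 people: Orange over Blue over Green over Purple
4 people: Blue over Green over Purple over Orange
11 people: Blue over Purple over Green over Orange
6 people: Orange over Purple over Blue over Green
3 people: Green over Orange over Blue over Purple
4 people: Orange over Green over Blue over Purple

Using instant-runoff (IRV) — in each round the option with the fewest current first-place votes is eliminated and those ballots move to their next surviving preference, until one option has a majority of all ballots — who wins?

Round 1: Green 6, Blue 15, Orange 14, Purple 0. Purple eliminated.
Round 2: Green 6, Blue 15, Orange 14. Green eliminated.
Round 3: Blue 15, Orange 20. Orange has a majority (≥18).

Orange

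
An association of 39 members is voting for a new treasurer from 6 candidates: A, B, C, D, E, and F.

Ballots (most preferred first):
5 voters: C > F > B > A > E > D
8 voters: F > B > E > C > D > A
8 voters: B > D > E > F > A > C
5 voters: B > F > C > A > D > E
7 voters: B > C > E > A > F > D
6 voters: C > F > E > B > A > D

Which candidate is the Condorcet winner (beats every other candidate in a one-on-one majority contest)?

B

B vs A: 39–0
B vs C: 28–11
B vs D: 39–0
B vs E: 33–6
B vs F: 20–19
B beats every other candidate.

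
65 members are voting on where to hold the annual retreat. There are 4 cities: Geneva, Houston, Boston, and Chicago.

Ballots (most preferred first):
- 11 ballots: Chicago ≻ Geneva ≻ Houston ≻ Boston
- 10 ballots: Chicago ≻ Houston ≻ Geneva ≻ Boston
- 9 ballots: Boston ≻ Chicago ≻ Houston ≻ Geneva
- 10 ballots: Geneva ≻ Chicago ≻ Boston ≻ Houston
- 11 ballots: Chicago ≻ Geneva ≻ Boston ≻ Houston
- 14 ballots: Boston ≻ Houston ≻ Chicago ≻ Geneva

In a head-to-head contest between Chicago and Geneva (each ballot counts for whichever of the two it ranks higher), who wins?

Chicago is ranked above Geneva on 55 ballots; Geneva above Chicago on 10.

Chicago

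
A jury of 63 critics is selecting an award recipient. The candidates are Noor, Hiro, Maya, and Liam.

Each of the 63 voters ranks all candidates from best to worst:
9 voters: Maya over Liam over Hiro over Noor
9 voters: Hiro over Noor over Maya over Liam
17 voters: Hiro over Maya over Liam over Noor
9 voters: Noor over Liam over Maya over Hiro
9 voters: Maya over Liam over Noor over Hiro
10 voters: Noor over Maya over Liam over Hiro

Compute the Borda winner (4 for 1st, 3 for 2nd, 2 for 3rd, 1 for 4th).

Noor: 9×1 + 9×3 + 17×1 + 9×4 + 9×2 + 10×4 = 147
Hiro: 9×2 + 9×4 + 17×4 + 9×1 + 9×1 + 10×1 = 150
Maya: 9×4 + 9×2 + 17×3 + 9×2 + 9×4 + 10×3 = 189
Liam: 9×3 + 9×1 + 17×2 + 9×3 + 9×3 + 10×2 = 144

Maya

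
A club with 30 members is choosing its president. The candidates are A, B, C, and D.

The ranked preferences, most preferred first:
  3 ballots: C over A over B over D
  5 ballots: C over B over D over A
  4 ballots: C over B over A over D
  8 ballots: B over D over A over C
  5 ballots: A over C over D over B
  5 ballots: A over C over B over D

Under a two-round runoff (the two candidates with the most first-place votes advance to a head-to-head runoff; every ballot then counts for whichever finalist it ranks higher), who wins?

Round 1 first-place votes: A 10, B 8, C 12, D 0. C and A advance.
Runoff: C is ranked above A on 12 ballots, A above C on 18.

A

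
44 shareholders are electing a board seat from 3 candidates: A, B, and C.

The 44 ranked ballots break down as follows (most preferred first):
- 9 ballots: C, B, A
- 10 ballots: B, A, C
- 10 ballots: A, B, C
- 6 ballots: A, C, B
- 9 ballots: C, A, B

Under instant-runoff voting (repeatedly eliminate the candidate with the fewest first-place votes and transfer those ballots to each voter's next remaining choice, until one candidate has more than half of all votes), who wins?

A

Round 1: A 16, B 10, C 18. B eliminated.
Round 2: A 26, C 18. A has a majority (≥23).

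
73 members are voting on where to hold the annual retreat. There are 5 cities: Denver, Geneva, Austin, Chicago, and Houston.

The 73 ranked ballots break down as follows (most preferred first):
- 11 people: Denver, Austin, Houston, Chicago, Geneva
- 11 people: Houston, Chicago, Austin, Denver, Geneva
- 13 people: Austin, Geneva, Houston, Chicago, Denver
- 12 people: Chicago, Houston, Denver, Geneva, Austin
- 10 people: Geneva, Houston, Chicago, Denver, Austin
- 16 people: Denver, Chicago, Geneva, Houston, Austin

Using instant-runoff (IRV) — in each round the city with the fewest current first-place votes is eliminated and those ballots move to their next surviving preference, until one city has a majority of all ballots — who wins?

Round 1: Denver 27, Geneva 10, Austin 13, Chicago 12, Houston 11. Geneva eliminated.
Round 2: Denver 27, Austin 13, Chicago 12, Houston 21. Chicago eliminated.
Round 3: Denver 27, Austin 13, Houston 33. Austin eliminated.
Round 4: Denver 27, Houston 46. Houston has a majority (≥37).

Houston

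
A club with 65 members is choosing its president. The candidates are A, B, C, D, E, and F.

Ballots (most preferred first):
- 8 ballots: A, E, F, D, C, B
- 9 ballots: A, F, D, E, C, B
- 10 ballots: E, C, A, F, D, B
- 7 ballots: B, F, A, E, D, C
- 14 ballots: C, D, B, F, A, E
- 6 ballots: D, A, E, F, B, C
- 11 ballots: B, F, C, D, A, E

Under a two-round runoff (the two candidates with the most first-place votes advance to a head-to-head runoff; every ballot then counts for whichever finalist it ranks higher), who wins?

Round 1 first-place votes: A 17, B 18, C 14, D 6, E 10, F 0. B and A advance.
Runoff: B is ranked above A on 32 ballots, A above B on 33.

A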